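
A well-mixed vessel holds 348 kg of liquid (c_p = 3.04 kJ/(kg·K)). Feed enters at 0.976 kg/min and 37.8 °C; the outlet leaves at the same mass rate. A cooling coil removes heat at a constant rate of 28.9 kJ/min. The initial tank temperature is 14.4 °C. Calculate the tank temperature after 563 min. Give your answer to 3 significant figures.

25.2 °C

First-law balance (no shaft work): M c_p dT/dt = ṁ c_p (T_in − T) − 28.9.
Rearrange: dT/dt = (T_ss − T)/τ with τ = M/ṁ = 356.56 min and T_ss = T_in − Q̇/(ṁ c_p) = 28.060 °C.
Integrating: T(t) = T_ss + (T₀ − T_ss) e^(−t/τ).
T(563) = 28.060 + (-13.660)·e^(−563/356.56) = 28.060 + (-13.660)·0.20618 = 25.243 °C.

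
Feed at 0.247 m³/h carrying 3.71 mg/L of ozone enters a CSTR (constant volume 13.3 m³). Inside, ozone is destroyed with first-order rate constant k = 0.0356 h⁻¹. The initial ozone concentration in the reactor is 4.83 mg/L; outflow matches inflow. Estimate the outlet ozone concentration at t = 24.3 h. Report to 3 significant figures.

V dC/dt = Q(C_in − C) − k V C.
dC/dt = (Q/V) C_in − (Q/V + k) C; effective rate a = Q/V + k = 0.018571 + 0.0356 = 0.054171 h⁻¹.
C_ss = Q C_in/(Q + kV) = 1.2719 mg/L; C(t) = C_ss + (C₀ − C_ss) e^(−a t).
C(24.3) = 1.2719 + (3.5581)·e^(−0.054171·24.3) = 1.2719 + (3.5581)·0.26811 = 2.2258 mg/L.

2.23 mg/L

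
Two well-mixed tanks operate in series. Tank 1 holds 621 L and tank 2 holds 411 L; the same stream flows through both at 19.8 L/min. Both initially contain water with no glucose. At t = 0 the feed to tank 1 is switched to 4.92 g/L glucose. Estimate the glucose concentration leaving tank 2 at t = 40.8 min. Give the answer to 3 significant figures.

2.31 g/L

Species balance on tank i: dCᵢ/dt = (Cᵢ₋₁ − Cᵢ)/τᵢ with τᵢ = Vᵢ/Q.
τ₁ = 621/19.8 = 31.364 min; τ₂ = 411/19.8 = 20.758 min.
Solving the cascade with C₁(0)=C₂(0)=0 gives C₂(t) = C_in[1 − (τ₁ e^(−t/τ₁) − τ₂ e^(−t/τ₂))/(τ₁ − τ₂)].
At t = 40.8: e^(−t/τ₁) = 0.27229, e^(−t/τ₂) = 0.14008.
C₂ = 4.92·[1 − (31.364·0.27229 − 20.758·0.14008)/(10.606)] = 4.92·0.46894 = 2.3072 g/L.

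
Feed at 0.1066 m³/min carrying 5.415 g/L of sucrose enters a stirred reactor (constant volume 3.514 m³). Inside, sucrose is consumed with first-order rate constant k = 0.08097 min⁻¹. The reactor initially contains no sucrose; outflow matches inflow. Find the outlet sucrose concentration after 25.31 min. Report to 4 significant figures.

Accumulation = in − out − consumed: V dC/dt = Q C_in − Q C − k V C.
dC/dt = (Q/V) C_in − (Q/V + k) C; effective rate a = Q/V + k = 0.0303358 + 0.08097 = 0.111306 min⁻¹.
C_ss = Q C_in/(Q + kV) = 1.47583 g/L; C(t) = C_ss + (C₀ − C_ss) e^(−a t).
C(25.31) = 1.47583 + (-1.47583)·e^(−0.111306·25.31) = 1.47583 + (-1.47583)·0.0597761 = 1.38761 g/L.

1.388 g/L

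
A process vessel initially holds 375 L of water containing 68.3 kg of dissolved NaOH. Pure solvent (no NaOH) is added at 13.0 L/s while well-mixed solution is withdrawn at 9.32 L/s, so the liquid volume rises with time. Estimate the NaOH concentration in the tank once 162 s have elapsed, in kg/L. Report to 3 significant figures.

0.00632 kg/L

Let m(t) be the amount of NaOH. Volume: V(t) = V₀ + (Q_in − Q_out) t = 375 + 3.6800 t; V(162) = 971.16 L.
Solute balance: dm/dt = 0 − Q_out C = −Q_out m/V(t).
Separate: dm/m = −Q_out dt/V(t) ⇒ ln(m/m₀) = −(Q_out/(Q_in−Q_out)) ln(V/V₀).
m = m₀ (V₀/V)^(Q_out/(Q_in−Q_out)) = 68.3 × (375/971.16)^(2.5326) = 6.1347 kg.
C = m/V = 6.1347/971.16 = 0.0063169 kg/L.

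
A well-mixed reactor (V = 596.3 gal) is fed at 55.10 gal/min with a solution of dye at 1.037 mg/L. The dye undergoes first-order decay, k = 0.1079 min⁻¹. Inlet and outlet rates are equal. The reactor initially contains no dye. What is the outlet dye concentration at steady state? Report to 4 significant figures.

0.4784 mg/L

Accumulation = in − out − consumed: V dC/dt = Q C_in − Q C − k V C.
Steady state (dC/dt = 0): C_ss = Q C_in/(Q + kV) = C_in/(1 + kV/Q).
C_ss = 55.10·1.037/(55.10 + 0.1079·596.3) = 57.1387/119.441 = 0.478385 mg/L.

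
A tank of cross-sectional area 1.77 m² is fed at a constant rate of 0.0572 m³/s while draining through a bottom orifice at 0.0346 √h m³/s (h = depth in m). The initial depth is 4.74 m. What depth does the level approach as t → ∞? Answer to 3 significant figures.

2.73 m

Volume balance on the tank: A dh/dt = Q_in − 0.0346 √h. At steady state dh/dt = 0:
Q_in = 0.0346 √h_ss ⇒ √h_ss = 0.0572/0.0346 = 1.6532.
h_ss = 1.6532² = 2.7330 m. (Since h₀ = 4.74 m > h_ss, the level will fall toward this value.)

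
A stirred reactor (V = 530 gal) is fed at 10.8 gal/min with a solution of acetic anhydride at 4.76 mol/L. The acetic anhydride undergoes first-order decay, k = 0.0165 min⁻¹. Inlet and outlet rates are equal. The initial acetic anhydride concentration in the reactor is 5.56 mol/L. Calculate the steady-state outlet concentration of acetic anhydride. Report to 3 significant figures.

2.63 mol/L

V dC/dt = Q(C_in − C) − k V C.
Steady state (dC/dt = 0): C_ss = Q C_in/(Q + kV) = C_in/(1 + kV/Q).
C_ss = 10.8·4.76/(10.8 + 0.0165·530) = 51.408/19.545 = 2.6302 mol/L.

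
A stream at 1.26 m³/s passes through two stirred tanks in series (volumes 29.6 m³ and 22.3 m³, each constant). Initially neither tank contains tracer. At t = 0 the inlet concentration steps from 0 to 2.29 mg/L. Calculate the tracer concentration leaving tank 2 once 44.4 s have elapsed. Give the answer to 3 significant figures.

1.46 mg/L

Species balance on tank i: dCᵢ/dt = (Cᵢ₋₁ − Cᵢ)/τᵢ with τᵢ = Vᵢ/Q.
τ₁ = 29.6/1.26 = 23.492 s; τ₂ = 22.3/1.26 = 17.698 s.
Tank 1: C₁ = C_in(1 − e^(−t/τ₁)). Tank 2 (τ₁ ≠ τ₂): C₂ = C_in[1 − (τ₁ e^(−t/τ₁) − τ₂ e^(−t/τ₂))/(τ₁ − τ₂)].
At t = 44.4: e^(−t/τ₁) = 0.15107, e^(−t/τ₂) = 0.081374.
C₂ = 2.29·[1 − (23.492·0.15107 − 17.698·0.081374)/(5.7937)] = 2.29·0.63602 = 1.4565 mg/L.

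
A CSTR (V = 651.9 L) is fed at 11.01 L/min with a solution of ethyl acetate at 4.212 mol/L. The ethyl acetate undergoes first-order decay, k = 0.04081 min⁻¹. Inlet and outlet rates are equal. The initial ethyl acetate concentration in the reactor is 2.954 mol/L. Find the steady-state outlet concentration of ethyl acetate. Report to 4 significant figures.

Species balance: V dC/dt = Q C_in − Q C − k V C.
At steady state: 0 = Q C_in − (Q + kV) C_ss, so C_ss = Q C_in/(Q + kV).
C_ss = 11.01·4.212/(11.01 + 0.04081·651.9) = 46.3741/37.6140 = 1.23289 mol/L.

1.233 mol/L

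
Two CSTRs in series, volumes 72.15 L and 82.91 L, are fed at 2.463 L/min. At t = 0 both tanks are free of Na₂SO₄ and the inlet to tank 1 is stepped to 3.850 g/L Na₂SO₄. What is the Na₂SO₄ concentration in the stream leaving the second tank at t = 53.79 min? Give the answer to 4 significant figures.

1.964 g/L

Time constants: τᵢ = Vᵢ/Q for each well-mixed tank.
τ₁ = 72.15/2.463 = 29.2935 min; τ₂ = 82.91/2.463 = 33.6622 min.
Tank 1: C₁ = C_in(1 − e^(−t/τ₁)). Tank 2 (τ₁ ≠ τ₂): C₂ = C_in[1 − (τ₁ e^(−t/τ₁) − τ₂ e^(−t/τ₂))/(τ₁ − τ₂)].
At t = 53.79: e^(−t/τ₁) = 0.159416, e^(−t/τ₂) = 0.202314.
C₂ = 3.850·[1 − (29.2935·0.159416 − 33.6622·0.202314)/(-4.36866)] = 3.850·0.510036 = 1.96364 g/L.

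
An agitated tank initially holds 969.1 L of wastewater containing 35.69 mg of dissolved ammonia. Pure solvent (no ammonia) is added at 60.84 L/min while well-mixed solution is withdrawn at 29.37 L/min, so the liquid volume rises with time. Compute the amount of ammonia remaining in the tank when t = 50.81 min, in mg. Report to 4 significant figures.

14.37 mg

Total volume: dV/dt = Q_in − Q_out = 31.4700 L/min, so V(t) = 969.1 + 31.4700 t and V(50.81) = 2568.09 L.
No ammonia enters, so dm/dt = −Q_out · (m/V).
dm/m = −Q_out dt/(V₀ + 31.4700 t); integrating gives ln(m/m₀) = −(Q_out/(Q_in−Q_out)) ln(V/V₀).
m = m₀ (V₀/V)^(Q_out/(Q_in−Q_out)) = 35.69 × (969.1/2568.09)^(0.933270) = 14.3730 mg.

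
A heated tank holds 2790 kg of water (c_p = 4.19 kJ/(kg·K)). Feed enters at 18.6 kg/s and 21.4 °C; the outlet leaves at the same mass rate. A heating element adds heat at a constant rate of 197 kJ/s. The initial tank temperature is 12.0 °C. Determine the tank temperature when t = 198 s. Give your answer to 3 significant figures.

20.7 °C

M c_p dT/dt = ṁ c_p (T_in − T) + Q̇.
Rearrange: dT/dt = (T_ss − T)/τ with τ = M/ṁ = 150.00 s and T_ss = T_in + Q̇/(ṁ c_p) = 23.928 °C.
Solution: T(t) = T_ss + (T₀ − T_ss) e^(−t/τ).
T(198) = 23.928 + (-11.928)·e^(−198/150.00) = 23.928 + (-11.928)·0.26714 = 20.741 °C.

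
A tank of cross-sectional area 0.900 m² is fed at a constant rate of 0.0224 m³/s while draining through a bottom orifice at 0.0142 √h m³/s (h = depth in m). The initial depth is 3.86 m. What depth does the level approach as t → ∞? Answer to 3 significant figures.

Volume balance on the tank: A dh/dt = Q_in − 0.0142 √h. At steady state dh/dt = 0:
Q_in = 0.0142 √h_ss ⇒ √h_ss = 0.0224/0.0142 = 1.5775.
h_ss = 1.5775² = 2.4884 m. (Since h₀ = 3.86 m > h_ss, the level will fall toward this value.)

2.49 m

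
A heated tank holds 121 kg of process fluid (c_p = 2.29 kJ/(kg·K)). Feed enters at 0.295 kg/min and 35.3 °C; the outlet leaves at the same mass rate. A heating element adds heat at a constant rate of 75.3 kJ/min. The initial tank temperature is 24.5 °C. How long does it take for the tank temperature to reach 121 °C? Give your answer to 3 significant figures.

639 min

M c_p dT/dt = ṁ c_p (T_in − T) + Q̇.
τ = M/ṁ = 410.17 min; T_ss = T_in + Q̇/(ṁ c_p) = 146.76 °C.
T(t) = T_ss + (T₀ − T_ss) e^(−t/τ). Set T = 121:
e^(−t/τ) = (121 − 146.76)/(24.5 − 146.76) = 0.21073
t = −410.17 · ln(0.21073) = 638.71 min.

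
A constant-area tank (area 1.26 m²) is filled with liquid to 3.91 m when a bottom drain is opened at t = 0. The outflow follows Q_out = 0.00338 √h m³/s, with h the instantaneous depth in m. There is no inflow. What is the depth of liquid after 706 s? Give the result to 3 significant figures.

1.06 m

Unsteady balance on liquid volume: A dh/dt = −0.00338 √h.
∫ h^(−1/2) dh = −(0.00338/A) ∫ dt, giving 2√h = 2√h₀ − (0.00338/A) t.
√h = √3.91 − 0.00338·706/(2·1.26) = 1.9774 − 0.94694 = 1.0304.
h = 1.0304² = 1.0618 m.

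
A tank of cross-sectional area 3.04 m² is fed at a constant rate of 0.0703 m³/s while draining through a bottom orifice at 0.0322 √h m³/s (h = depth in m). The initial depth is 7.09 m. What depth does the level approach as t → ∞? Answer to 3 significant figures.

A dh/dt = Q_in − 0.0322 √h. Steady state requires inflow = outflow:
Q_in = 0.0322 √h_ss ⇒ √h_ss = 0.0703/0.0322 = 2.1832.
h_ss = 2.1832² = 4.7665 m. (Since h₀ = 7.09 m > h_ss, the level will fall toward this value.)

4.77 m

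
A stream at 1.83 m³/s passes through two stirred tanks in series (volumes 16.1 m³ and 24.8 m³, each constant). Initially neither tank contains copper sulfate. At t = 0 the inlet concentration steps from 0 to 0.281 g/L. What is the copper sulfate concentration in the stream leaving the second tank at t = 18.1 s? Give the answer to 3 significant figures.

Time constants: τᵢ = Vᵢ/Q for each well-mixed tank.
τ₁ = 16.1/1.83 = 8.7978 s; τ₂ = 24.8/1.83 = 13.552 s.
Solving the cascade with C₁(0)=C₂(0)=0 gives C₂(t) = C_in[1 − (τ₁ e^(−t/τ₁) − τ₂ e^(−t/τ₂))/(τ₁ − τ₂)].
At t = 18.1: e^(−t/τ₁) = 0.12779, e^(−t/τ₂) = 0.26300.
C₂ = 0.281·[1 − (8.7978·0.12779 − 13.552·0.26300)/(-4.7541)] = 0.281·0.48680 = 0.13679 g/L.

0.137 g/L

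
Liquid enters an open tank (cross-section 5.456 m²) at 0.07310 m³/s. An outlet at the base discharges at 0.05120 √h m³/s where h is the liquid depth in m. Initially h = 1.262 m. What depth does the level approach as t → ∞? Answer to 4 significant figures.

2.038 m

Unsteady balance on liquid volume: A dh/dt = Q_in − 0.05120 √h. At steady state dh/dt = 0:
Q_in = 0.05120 √h_ss ⇒ √h_ss = 0.07310/0.05120 = 1.42773.
h_ss = 1.42773² = 2.03843 m. (Since h₀ = 1.262 m < h_ss, the level will rise toward this value.)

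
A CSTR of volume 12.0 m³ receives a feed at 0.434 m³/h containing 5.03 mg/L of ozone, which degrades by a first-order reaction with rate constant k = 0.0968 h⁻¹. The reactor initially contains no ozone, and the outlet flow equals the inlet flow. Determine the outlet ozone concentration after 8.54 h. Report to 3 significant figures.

0.929 mg/L

V dC/dt = Q(C_in − C) − k V C.
This is linear with rate a = Q/V + k = 0.13297 h⁻¹.
C_ss = Q C_in/(Q + kV) = 1.3681 mg/L; C(t) = C_ss + (C₀ − C_ss) e^(−a t).
C(8.54) = 1.3681 + (-1.3681)·e^(−0.13297·8.54) = 1.3681 + (-1.3681)·0.32125 = 0.92863 mg/L.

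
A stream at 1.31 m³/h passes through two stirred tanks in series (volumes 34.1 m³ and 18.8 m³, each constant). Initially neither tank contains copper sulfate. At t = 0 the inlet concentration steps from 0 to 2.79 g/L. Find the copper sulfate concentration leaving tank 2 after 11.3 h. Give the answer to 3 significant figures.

0.322 g/L

Each tank obeys Vᵢ dCᵢ/dt = Q(Cᵢ₋₁ − Cᵢ), so τᵢ = Vᵢ/Q.
τ₁ = 34.1/1.31 = 26.031 h; τ₂ = 18.8/1.31 = 14.351 h.
Solving the cascade with C₁(0)=C₂(0)=0 gives C₂(t) = C_in[1 − (τ₁ e^(−t/τ₁) − τ₂ e^(−t/τ₂))/(τ₁ − τ₂)].
At t = 11.3: e^(−t/τ₁) = 0.64784, e^(−t/τ₂) = 0.45503.
C₂ = 2.79·[1 − (26.031·0.64784 − 14.351·0.45503)/(11.679)] = 2.79·0.11523 = 0.32150 g/L.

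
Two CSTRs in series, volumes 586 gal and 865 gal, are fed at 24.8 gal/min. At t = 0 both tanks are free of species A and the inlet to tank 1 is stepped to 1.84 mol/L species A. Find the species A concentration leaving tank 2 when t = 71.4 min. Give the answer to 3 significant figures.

Time constants: τᵢ = Vᵢ/Q for each well-mixed tank.
τ₁ = 586/24.8 = 23.629 min; τ₂ = 865/24.8 = 34.879 min.
Tank 1: C₁ = C_in(1 − e^(−t/τ₁)). Tank 2 (τ₁ ≠ τ₂): C₂ = C_in[1 − (τ₁ e^(−t/τ₁) − τ₂ e^(−t/τ₂))/(τ₁ − τ₂)].
At t = 71.4: e^(−t/τ₁) = 0.048718, e^(−t/τ₂) = 0.12911.
C₂ = 1.84·[1 − (23.629·0.048718 − 34.879·0.12911)/(-11.250)] = 1.84·0.70203 = 1.2917 mol/L.

1.29 mol/L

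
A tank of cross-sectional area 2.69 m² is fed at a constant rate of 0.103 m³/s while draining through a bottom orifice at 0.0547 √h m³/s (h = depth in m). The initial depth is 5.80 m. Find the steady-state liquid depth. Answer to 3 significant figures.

3.55 m

A dh/dt = Q_in − 0.0547 √h. Steady state requires inflow = outflow:
Q_in = 0.0547 √h_ss ⇒ √h_ss = 0.103/0.0547 = 1.8830.
h_ss = 1.8830² = 3.5457 m. (Since h₀ = 5.80 m > h_ss, the level will fall toward this value.)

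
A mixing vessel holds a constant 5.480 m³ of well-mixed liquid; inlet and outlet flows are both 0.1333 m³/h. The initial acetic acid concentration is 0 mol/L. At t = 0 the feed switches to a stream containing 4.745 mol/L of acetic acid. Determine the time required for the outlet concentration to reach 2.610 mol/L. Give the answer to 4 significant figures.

Species balance: V dC/dt = Q(C_in − C) ⇒ τ = V/Q = 41.1103 h.
C(t) = C_in + (C₀ − C_in) e^(−t/τ). Set C = 2.610 and solve for t:
e^(−t/τ) = (C − C_in)/(C₀ − C_in) = (2.610 − 4.745)/(0 − 4.745) = 0.449947
t = −τ ln(…) = 41.1103 × 0.798625 = 32.8317 h.

32.83 h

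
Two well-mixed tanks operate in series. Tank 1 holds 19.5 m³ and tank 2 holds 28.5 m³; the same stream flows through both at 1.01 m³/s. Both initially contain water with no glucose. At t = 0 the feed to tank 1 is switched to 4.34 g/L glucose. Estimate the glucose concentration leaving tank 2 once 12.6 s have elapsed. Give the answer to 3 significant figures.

0.443 g/L

Species balance on tank i: dCᵢ/dt = (Cᵢ₋₁ − Cᵢ)/τᵢ with τᵢ = Vᵢ/Q.
τ₁ = 19.5/1.01 = 19.307 s; τ₂ = 28.5/1.01 = 28.218 s.
Solving the cascade with C₁(0)=C₂(0)=0 gives C₂(t) = C_in[1 − (τ₁ e^(−t/τ₁) − τ₂ e^(−t/τ₂))/(τ₁ − τ₂)].
At t = 12.6: e^(−t/τ₁) = 0.52068, e^(−t/τ₂) = 0.63985.
C₂ = 4.34·[1 − (19.307·0.52068 − 28.218·0.63985)/(-8.9109)] = 4.34·0.10196 = 0.44252 g/L.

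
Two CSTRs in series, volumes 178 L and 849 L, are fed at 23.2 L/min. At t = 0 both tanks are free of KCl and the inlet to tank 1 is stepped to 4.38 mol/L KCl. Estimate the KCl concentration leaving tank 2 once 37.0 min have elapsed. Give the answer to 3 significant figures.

2.37 mol/L

Time constants: τᵢ = Vᵢ/Q for each well-mixed tank.
τ₁ = 178/23.2 = 7.6724 min; τ₂ = 849/23.2 = 36.595 min.
Tank 1: C₁ = C_in(1 − e^(−t/τ₁)). Tank 2 (τ₁ ≠ τ₂): C₂ = C_in[1 − (τ₁ e^(−t/τ₁) − τ₂ e^(−t/τ₂))/(τ₁ − τ₂)].
At t = 37.0: e^(−t/τ₁) = 0.0080469, e^(−t/τ₂) = 0.36383.
C₂ = 4.38·[1 − (7.6724·0.0080469 − 36.595·0.36383)/(-28.922)] = 4.38·0.54179 = 2.3730 mol/L.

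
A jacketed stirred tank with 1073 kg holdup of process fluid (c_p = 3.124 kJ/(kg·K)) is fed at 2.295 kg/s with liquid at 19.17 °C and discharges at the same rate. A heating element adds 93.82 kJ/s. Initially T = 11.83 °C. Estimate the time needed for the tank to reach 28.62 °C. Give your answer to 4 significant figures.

807.0 s

M c_p dT/dt = ṁ c_p (T_in − T) + Q̇.
τ = M/ṁ = 467.538 s; T_ss = T_in + Q̇/(ṁ c_p) = 32.2558 °C.
T(t) = T_ss + (T₀ − T_ss) e^(−t/τ). Set T = 28.62:
e^(−t/τ) = (28.62 − 32.2558)/(11.83 − 32.2558) = 0.178002
t = −467.538 · ln(0.178002) = 806.952 s.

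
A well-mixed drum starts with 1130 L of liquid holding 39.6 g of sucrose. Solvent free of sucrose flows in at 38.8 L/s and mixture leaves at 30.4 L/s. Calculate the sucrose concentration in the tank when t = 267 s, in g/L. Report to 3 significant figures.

Total volume: dV/dt = Q_in − Q_out = 8.4000 L/s, so V(t) = 1130 + 8.4000 t and V(267) = 3372.8 L.
Solute balance: dm/dt = 0 − Q_out C = −Q_out m/V(t).
dm/m = −Q_out dt/(V₀ + 8.4000 t); integrating gives ln(m/m₀) = −(Q_out/(Q_in−Q_out)) ln(V/V₀).
m = m₀ (V₀/V)^(Q_out/(Q_in−Q_out)) = 39.6 × (1130/3372.8)^(3.6190) = 0.75677 g.
C = m/V = 0.75677/3372.8 = 0.00022438 g/L.

0.000224 g/L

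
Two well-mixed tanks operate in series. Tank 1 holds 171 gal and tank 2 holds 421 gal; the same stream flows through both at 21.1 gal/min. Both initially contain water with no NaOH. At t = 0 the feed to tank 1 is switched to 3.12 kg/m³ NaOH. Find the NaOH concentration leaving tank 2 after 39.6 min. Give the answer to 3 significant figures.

2.41 kg/m³

Each tank obeys Vᵢ dCᵢ/dt = Q(Cᵢ₋₁ − Cᵢ), so τᵢ = Vᵢ/Q.
τ₁ = 171/21.1 = 8.1043 min; τ₂ = 421/21.1 = 19.953 min.
Solving the cascade with C₁(0)=C₂(0)=0 gives C₂(t) = C_in[1 − (τ₁ e^(−t/τ₁) − τ₂ e^(−t/τ₂))/(τ₁ − τ₂)].
At t = 39.6: e^(−t/τ₁) = 0.0075492, e^(−t/τ₂) = 0.13742.
C₂ = 3.12·[1 − (8.1043·0.0075492 − 19.953·0.13742)/(-11.848)] = 3.12·0.77375 = 2.4141 kg/m³.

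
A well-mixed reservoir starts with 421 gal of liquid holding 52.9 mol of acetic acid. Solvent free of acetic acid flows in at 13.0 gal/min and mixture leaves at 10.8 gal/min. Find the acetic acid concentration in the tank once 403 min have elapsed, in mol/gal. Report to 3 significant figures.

0.000155 mol/gal

Total volume: dV/dt = Q_in − Q_out = 2.2000 gal/min, so V(t) = 421 + 2.2000 t and V(403) = 1307.6 gal.
Solute balance: dm/dt = 0 − Q_out C = −Q_out m/V(t).
dm/m = −Q_out dt/(V₀ + 2.2000 t); integrating gives ln(m/m₀) = −(Q_out/(Q_in−Q_out)) ln(V/V₀).
m = m₀ (V₀/V)^(Q_out/(Q_in−Q_out)) = 52.9 × (421/1307.6)^(4.9091) = 0.20288 mol.
C = m/V = 0.20288/1307.6 = 0.00015515 mol/gal.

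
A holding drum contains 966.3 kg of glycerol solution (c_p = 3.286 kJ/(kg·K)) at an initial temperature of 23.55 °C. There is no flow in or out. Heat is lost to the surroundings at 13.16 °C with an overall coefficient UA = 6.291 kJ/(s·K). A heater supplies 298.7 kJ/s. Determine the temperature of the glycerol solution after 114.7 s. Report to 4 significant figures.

31.09 °C

Lumped-capacitance energy balance: M c_p dT/dt = UA(T_amb − T) + Q̇.
dT/dt = (T_ss − T)/τ with T_ss = T_amb + Q̇/UA = 13.16 + 298.7/6.291 = 60.6405 °C, τ = M c_p/UA = 966.3·3.286/6.291 = 504.731 s.
This is linear first-order; T(t) = T_ss + (T₀ − T_ss) e^(−t/τ).
T(114.7) = 60.6405 + (-37.0905)·0.796722 = 31.0897 °C.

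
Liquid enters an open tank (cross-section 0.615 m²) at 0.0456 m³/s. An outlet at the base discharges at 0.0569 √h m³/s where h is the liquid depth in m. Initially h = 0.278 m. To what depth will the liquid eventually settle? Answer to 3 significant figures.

Accumulation of liquid (constant cross-section A): A dh/dt = Q_in − 0.0569 √h. At steady state dh/dt = 0:
Q_in = 0.0569 √h_ss ⇒ √h_ss = 0.0456/0.0569 = 0.80141.
h_ss = 0.80141² = 0.64225 m. (Since h₀ = 0.278 m < h_ss, the level will rise toward this value.)

0.642 m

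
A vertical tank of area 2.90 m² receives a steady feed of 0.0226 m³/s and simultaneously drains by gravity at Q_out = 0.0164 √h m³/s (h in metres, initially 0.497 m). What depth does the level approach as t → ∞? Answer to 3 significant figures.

Unsteady balance on liquid volume: A dh/dt = Q_in − 0.0164 √h. At steady state dh/dt = 0:
Q_in = 0.0164 √h_ss ⇒ √h_ss = 0.0226/0.0164 = 1.3780.
h_ss = 1.3780² = 1.8990 m. (Since h₀ = 0.497 m < h_ss, the level will rise toward this value.)

1.90 m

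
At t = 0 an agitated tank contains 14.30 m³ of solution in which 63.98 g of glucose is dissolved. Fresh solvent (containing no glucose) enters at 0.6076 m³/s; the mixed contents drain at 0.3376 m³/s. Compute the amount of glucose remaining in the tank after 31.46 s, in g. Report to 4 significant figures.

35.72 g

Total volume: dV/dt = Q_in − Q_out = 0.270000 m³/s, so V(t) = 14.30 + 0.270000 t and V(31.46) = 22.7942 m³.
Solute balance: dm/dt = 0 − Q_out C = −Q_out m/V(t).
Separate: dm/m = −Q_out dt/V(t) ⇒ ln(m/m₀) = −(Q_out/(Q_in−Q_out)) ln(V/V₀).
m = m₀ (V₀/V)^(Q_out/(Q_in−Q_out)) = 63.98 × (14.30/22.7942)^(1.25037) = 35.7157 g.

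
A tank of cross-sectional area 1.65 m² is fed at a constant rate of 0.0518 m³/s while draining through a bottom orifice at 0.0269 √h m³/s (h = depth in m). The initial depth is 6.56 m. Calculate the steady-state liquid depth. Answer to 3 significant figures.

Unsteady balance on liquid volume: A dh/dt = Q_in − 0.0269 √h. At steady state dh/dt = 0:
Q_in = 0.0269 √h_ss ⇒ √h_ss = 0.0518/0.0269 = 1.9257.
h_ss = 1.9257² = 3.7081 m. (Since h₀ = 6.56 m > h_ss, the level will fall toward this value.)

3.71 m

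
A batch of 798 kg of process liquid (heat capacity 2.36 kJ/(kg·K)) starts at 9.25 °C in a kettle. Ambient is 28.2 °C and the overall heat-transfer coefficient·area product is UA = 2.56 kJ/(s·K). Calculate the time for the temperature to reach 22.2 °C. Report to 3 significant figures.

846 s

First-law balance (no shaft work): M c_p dT/dt = −UA(T − T_amb).
τ = M c_p/UA = 735.66 s; T_ss = T_amb = 28.200 °C.
T(t) = T_ss + (T₀ − T_ss)e^(−t/τ); set T = 22.2:
t = −τ ln[(T − T_ss)/(T₀ − T_ss)] = −735.66 · ln(0.31662) = 846.04 s.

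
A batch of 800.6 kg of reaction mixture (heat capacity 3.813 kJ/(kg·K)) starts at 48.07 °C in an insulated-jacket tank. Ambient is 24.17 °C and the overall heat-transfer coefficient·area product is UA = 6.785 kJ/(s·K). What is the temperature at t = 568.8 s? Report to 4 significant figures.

30.92 °C

M c_p dT/dt = −UA(T − T_amb).
dT/dt = (T_ss − T)/τ with T_ss = T_amb = 24.1700 °C, τ = M c_p/UA = 800.6·3.813/6.785 = 449.917 s.
This is linear first-order; T(t) = T_ss + (T₀ − T_ss) e^(−t/τ).
T(568.8) = 24.1700 + (23.9000)·0.282456 = 30.9207 °C.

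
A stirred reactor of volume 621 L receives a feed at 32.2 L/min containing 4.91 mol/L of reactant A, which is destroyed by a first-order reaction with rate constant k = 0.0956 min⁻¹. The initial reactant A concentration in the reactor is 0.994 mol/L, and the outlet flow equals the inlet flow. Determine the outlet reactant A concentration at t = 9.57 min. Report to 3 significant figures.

1.55 mol/L

Species balance: V dC/dt = Q C_in − Q C − k V C.
dC/dt = (Q/V) C_in − (Q/V + k) C; effective rate a = Q/V + k = 0.051852 + 0.0956 = 0.14745 min⁻¹.
C_ss = Q C_in/(Q + kV) = 1.7266 mol/L; C(t) = C_ss + (C₀ − C_ss) e^(−a t).
C(9.57) = 1.7266 + (-0.73262)·e^(−0.14745·9.57) = 1.7266 + (-0.73262)·0.24387 = 1.5480 mol/L.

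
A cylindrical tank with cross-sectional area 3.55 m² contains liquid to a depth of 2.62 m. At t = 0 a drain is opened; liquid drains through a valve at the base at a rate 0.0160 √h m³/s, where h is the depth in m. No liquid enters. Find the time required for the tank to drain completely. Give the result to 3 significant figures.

718 s

A dh/dt = −Q_out = −0.0160 √h.
Separate and integrate: 2(√h − √h₀) = −(0.0160/A) t.
Set h = 0: 2√h₀ = (0.0160/A) t_empty ⇒ t_empty = 2A√h₀/0.0160.
t_empty = 2·3.55·√2.62/0.0160 = 7.1000·1.6186/0.0160 = 718.27 s.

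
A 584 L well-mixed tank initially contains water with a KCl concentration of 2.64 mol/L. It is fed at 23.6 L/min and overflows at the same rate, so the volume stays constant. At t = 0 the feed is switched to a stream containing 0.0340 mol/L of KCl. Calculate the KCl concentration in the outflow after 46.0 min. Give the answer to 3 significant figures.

Unsteady species balance (constant V, well mixed): V dC/dt = Q(C_in − C).
So dC/dt = (C_in − C)/τ with τ = V/Q = 584/23.6 = 24.746 min.
C approaches C_in exponentially: C(t) = C_in + (C₀ − C_in) e^(−t/τ).
C(46.0) = 0.0340 + (2.64 − 0.0340)·e^(−46.0/24.746) = 0.0340 + (2.6060)·0.15584 = 0.44013 mol/L.

0.440 mol/L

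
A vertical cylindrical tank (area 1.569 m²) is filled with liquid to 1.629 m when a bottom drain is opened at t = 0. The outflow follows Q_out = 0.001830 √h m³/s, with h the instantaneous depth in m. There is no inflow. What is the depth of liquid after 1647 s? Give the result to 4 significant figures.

0.09975 m

A dh/dt = −Q_out = −0.001830 √h.
Separate and integrate: 2(√h − √h₀) = −(0.001830/A) t.
√h = √1.629 − 0.001830·1647/(2·1.569) = 1.27632 − 0.960488 = 0.315835.
h = 0.315835² = 0.0997519 m.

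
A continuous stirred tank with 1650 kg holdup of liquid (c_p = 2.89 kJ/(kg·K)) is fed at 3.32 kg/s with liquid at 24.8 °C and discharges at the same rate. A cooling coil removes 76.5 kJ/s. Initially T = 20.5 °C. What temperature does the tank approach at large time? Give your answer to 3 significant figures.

M c_p dT/dt = ṁ c_p (T_in − T) − Q̇.
At steady state dT/dt = 0 ⇒ T_ss = T_in − Q̇/(ṁ c_p) = 24.8 − 76.5/(3.32·2.89) = 16.827 °C.

16.8 °C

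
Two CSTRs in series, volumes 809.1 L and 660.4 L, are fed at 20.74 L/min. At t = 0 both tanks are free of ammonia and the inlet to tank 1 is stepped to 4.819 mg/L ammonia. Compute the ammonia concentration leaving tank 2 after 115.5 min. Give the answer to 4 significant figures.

4.030 mg/L

Time constants: τᵢ = Vᵢ/Q for each well-mixed tank.
τ₁ = 809.1/20.74 = 39.0116 min; τ₂ = 660.4/20.74 = 31.8419 min.
Solving the cascade with C₁(0)=C₂(0)=0 gives C₂(t) = C_in[1 − (τ₁ e^(−t/τ₁) − τ₂ e^(−t/τ₂))/(τ₁ − τ₂)].
At t = 115.5: e^(−t/τ₁) = 0.0517847, e^(−t/τ₂) = 0.0265878.
C₂ = 4.819·[1 − (39.0116·0.0517847 − 31.8419·0.0265878)/(7.16972)] = 4.819·0.836312 = 4.03019 mg/L.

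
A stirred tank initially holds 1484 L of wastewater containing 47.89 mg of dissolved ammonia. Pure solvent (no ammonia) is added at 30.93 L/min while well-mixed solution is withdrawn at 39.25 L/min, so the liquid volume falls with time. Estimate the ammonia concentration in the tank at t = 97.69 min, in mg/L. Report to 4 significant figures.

0.001690 mg/L

Total volume: dV/dt = Q_in − Q_out = -8.32000 L/min, so V(t) = 1484 − 8.32000 t and V(97.69) = 671.219 L.
No ammonia enters, so dm/dt = −Q_out · (m/V).
Separate: dm/m = −Q_out dt/V(t) ⇒ ln(m/m₀) = −(Q_out/(Q_in−Q_out)) ln(V/V₀).
m = m₀ (V₀/V)^(Q_out/(Q_in−Q_out)) = 47.89 × (1484/671.219)^(-4.71755) = 1.13428 mg.
C = m/V = 1.13428/671.219 = 0.00168988 mg/L.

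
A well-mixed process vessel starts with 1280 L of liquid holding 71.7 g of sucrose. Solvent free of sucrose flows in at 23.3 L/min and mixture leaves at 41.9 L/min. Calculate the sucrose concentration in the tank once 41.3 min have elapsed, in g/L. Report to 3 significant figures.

Total volume: dV/dt = Q_in − Q_out = -18.600 L/min, so V(t) = 1280 − 18.600 t and V(41.3) = 511.82 L.
No sucrose enters, so dm/dt = −Q_out · (m/V).
dm/m = −Q_out dt/(V₀ − 18.600 t); integrating gives ln(m/m₀) = −(Q_out/(Q_in−Q_out)) ln(V/V₀).
m = m₀ (V₀/V)^(Q_out/(Q_in−Q_out)) = 71.7 × (1280/511.82)^(-2.2527) = 9.0937 g.
C = m/V = 9.0937/511.82 = 0.017767 g/L.

0.0178 g/L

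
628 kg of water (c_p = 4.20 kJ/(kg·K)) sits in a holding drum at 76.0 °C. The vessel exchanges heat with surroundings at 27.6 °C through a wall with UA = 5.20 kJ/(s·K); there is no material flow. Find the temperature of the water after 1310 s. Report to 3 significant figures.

31.3 °C

First-law balance (no shaft work): M c_p dT/dt = −UA(T − T_amb).
dT/dt = (T_ss − T)/τ with T_ss = T_amb = 27.600 °C, τ = M c_p/UA = 628·4.20/5.20 = 507.23 s.
T approaches T_ss exponentially: T(t) = T_ss + (T₀ − T_ss) e^(−t/τ).
T(1310) = 27.600 + (48.400)·0.075573 = 31.258 °C.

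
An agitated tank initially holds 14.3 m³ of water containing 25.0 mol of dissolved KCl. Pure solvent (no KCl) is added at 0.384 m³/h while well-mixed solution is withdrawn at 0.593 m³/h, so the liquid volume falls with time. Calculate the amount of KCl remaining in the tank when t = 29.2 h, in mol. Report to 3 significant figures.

Total volume: dV/dt = Q_in − Q_out = -0.20900 m³/h, so V(t) = 14.3 − 0.20900 t and V(29.2) = 8.1972 m³.
No KCl enters, so dm/dt = −Q_out · (m/V).
dm/m = −Q_out dt/(V₀ − 0.20900 t); integrating gives ln(m/m₀) = −(Q_out/(Q_in−Q_out)) ln(V/V₀).
m = m₀ (V₀/V)^(Q_out/(Q_in−Q_out)) = 25.0 × (14.3/8.1972)^(-2.8373) = 5.1552 mol.

5.16 mol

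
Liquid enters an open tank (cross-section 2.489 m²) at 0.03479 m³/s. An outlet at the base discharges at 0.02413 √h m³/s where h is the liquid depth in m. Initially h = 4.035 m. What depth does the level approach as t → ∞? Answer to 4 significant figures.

2.079 m

Level balance: A dh/dt = 0.03479 − 0.02413 √h. Setting dh/dt = 0:
Q_in = 0.02413 √h_ss ⇒ √h_ss = 0.03479/0.02413 = 1.44177.
h_ss = 1.44177² = 2.07871 m. (Since h₀ = 4.035 m > h_ss, the level will fall toward this value.)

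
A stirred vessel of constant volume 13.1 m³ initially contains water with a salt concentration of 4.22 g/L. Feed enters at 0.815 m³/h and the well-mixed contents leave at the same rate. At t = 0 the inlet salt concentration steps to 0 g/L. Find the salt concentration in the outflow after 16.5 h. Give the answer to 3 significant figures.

1.51 g/L

Transient balance on the dissolved component: V dC/dt = Q(C_in − C).
So dC/dt = (C_in − C)/τ with τ = V/Q = 13.1/0.815 = 16.074 h.
Integrating: C(t) = C_in + (C₀ − C_in) e^(−t/τ).
C(16.5) = 0 + (4.22 − 0)·e^(−16.5/16.074) = 0 + (4.2200)·0.35825 = 1.5118 g/L.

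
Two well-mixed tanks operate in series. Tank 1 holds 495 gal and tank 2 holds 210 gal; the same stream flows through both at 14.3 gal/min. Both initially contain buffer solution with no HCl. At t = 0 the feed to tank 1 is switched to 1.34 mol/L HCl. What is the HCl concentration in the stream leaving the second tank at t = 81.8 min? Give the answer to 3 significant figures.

1.12 mol/L

Species balance on tank i: dCᵢ/dt = (Cᵢ₋₁ − Cᵢ)/τᵢ with τᵢ = Vᵢ/Q.
τ₁ = 495/14.3 = 34.615 min; τ₂ = 210/14.3 = 14.685 min.
Tank 1: C₁ = C_in(1 − e^(−t/τ₁)). Tank 2 (τ₁ ≠ τ₂): C₂ = C_in[1 − (τ₁ e^(−t/τ₁) − τ₂ e^(−t/τ₂))/(τ₁ − τ₂)].
At t = 81.8: e^(−t/τ₁) = 0.094127, e^(−t/τ₂) = 0.0038098.
C₂ = 1.34·[1 − (34.615·0.094127 − 14.685·0.0038098)/(19.930)] = 1.34·0.83932 = 1.1247 mol/L.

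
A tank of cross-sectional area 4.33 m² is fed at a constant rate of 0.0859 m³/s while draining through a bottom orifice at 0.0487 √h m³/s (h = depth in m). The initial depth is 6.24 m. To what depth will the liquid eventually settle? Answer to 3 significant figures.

Volume balance on the tank: A dh/dt = Q_in − 0.0487 √h. At steady state dh/dt = 0:
Q_in = 0.0487 √h_ss ⇒ √h_ss = 0.0859/0.0487 = 1.7639.
h_ss = 1.7639² = 3.1112 m. (Since h₀ = 6.24 m > h_ss, the level will fall toward this value.)

3.11 m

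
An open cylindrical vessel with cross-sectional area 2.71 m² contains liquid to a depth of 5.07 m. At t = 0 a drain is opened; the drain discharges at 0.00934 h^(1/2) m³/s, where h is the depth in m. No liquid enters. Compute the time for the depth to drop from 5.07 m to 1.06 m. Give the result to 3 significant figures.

709 s

With no inflow, A dh/dt = −0.00934 √h.
∫ h^(−1/2) dh = −(0.00934/A) ∫ dt, giving 2√h = 2√h₀ − (0.00934/A) t.
t = 2A(√h₀ − √h)/0.00934 = 2·2.71·(√5.07 − √1.06)/0.00934
  = 5.4200 × (2.2517 − 1.0296) / 0.00934 = 709.19 s.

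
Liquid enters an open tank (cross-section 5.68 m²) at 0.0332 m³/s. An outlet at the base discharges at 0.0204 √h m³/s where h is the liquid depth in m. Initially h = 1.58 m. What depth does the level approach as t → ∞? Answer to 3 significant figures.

A dh/dt = Q_in − 0.0204 √h. Steady state requires inflow = outflow:
Q_in = 0.0204 √h_ss ⇒ √h_ss = 0.0332/0.0204 = 1.6275.
h_ss = 1.6275² = 2.6486 m. (Since h₀ = 1.58 m < h_ss, the level will rise toward this value.)

2.65 m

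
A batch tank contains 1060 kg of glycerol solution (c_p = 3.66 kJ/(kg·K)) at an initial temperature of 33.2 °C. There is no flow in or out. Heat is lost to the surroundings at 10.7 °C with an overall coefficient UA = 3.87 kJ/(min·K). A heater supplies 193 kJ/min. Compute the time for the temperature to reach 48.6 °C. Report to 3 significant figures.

829 min

Lumped-capacitance energy balance: M c_p dT/dt = UA(T_amb − T) + Q̇.
τ = M c_p/UA = 1002.5 min; T_ss = T_amb + Q̇/UA = 10.7 + 193/3.87 = 60.571 °C.
T(t) = T_ss + (T₀ − T_ss)e^(−t/τ); set T = 48.6:
t = −τ ln[(T − T_ss)/(T₀ − T_ss)] = −1002.5 · ln(0.43736) = 829.06 min.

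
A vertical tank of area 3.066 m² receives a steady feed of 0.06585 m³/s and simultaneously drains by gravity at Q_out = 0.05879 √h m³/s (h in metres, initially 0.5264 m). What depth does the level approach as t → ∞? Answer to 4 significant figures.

1.255 m

Accumulation of liquid (constant cross-section A): A dh/dt = Q_in − 0.05879 √h. At steady state dh/dt = 0:
Q_in = 0.05879 √h_ss ⇒ √h_ss = 0.06585/0.05879 = 1.12009.
h_ss = 1.12009² = 1.25460 m. (Since h₀ = 0.5264 m < h_ss, the level will rise toward this value.)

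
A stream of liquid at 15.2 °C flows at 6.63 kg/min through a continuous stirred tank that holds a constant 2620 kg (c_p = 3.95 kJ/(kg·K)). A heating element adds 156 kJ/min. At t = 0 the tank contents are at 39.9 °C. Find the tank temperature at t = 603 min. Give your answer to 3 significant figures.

25.2 °C

M c_p dT/dt = ṁ c_p (T_in − T) + Q̇.
Rearrange: dT/dt = (T_ss − T)/τ with τ = M/ṁ = 395.17 min and T_ss = T_in + Q̇/(ṁ c_p) = 21.157 °C.
This is linear first-order; T(t) = T_ss + (T₀ − T_ss) e^(−t/τ).
T(603) = 21.157 + (18.743)·e^(−603/395.17) = 21.157 + (18.743)·0.21742 = 25.232 °C.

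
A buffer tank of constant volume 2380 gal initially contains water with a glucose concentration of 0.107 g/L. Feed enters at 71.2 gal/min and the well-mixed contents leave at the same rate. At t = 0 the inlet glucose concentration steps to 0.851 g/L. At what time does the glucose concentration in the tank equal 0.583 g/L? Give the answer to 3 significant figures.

Species balance: V dC/dt = Q(C_in − C) ⇒ τ = V/Q = 33.427 min.
C(t) = C_in + (C₀ − C_in) e^(−t/τ). Set C = 0.583 and solve for t:
e^(−t/τ) = (C − C_in)/(C₀ − C_in) = (0.583 − 0.851)/(0.107 − 0.851) = 0.36022
t = −τ ln(…) = 33.427 × 1.0211 = 34.131 min.

34.1 min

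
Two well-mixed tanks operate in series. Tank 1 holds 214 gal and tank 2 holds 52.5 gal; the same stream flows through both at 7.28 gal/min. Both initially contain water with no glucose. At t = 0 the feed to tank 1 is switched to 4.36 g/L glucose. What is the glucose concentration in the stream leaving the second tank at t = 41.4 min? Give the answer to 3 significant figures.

2.95 g/L

Time constants: τᵢ = Vᵢ/Q for each well-mixed tank.
τ₁ = 214/7.28 = 29.396 min; τ₂ = 52.5/7.28 = 7.2115 min.
Tank 1: C₁ = C_in(1 − e^(−t/τ₁)). Tank 2 (τ₁ ≠ τ₂): C₂ = C_in[1 − (τ₁ e^(−t/τ₁) − τ₂ e^(−t/τ₂))/(τ₁ − τ₂)].
At t = 41.4: e^(−t/τ₁) = 0.24454, e^(−t/τ₂) = 0.0032122.
C₂ = 4.36·[1 − (29.396·0.24454 − 7.2115·0.0032122)/(22.184)] = 4.36·0.67701 = 2.9518 g/L.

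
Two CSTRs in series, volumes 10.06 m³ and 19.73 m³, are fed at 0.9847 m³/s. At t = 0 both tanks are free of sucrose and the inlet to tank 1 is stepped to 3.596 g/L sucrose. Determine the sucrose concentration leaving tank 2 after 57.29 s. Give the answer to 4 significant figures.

3.189 g/L

Species balance on tank i: dCᵢ/dt = (Cᵢ₋₁ − Cᵢ)/τᵢ with τᵢ = Vᵢ/Q.
τ₁ = 10.06/0.9847 = 10.2163 s; τ₂ = 19.73/0.9847 = 20.0366 s.
Tank 1: C₁ = C_in(1 − e^(−t/τ₁)). Tank 2 (τ₁ ≠ τ₂): C₂ = C_in[1 − (τ₁ e^(−t/τ₁) − τ₂ e^(−t/τ₂))/(τ₁ − τ₂)].
At t = 57.29: e^(−t/τ₁) = 0.00366950, e^(−t/τ₂) = 0.0573104.
C₂ = 3.596·[1 − (10.2163·0.00366950 − 20.0366·0.0573104)/(-9.82025)] = 3.596·0.886885 = 3.18924 g/L.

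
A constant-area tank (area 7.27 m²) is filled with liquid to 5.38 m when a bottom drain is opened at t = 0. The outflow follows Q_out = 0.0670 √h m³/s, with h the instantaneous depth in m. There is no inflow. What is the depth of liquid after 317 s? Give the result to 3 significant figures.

0.737 m

With no inflow, A dh/dt = −0.0670 √h.
This is separable: 2 d(√h)/dt = −0.0670/A, so √h = √h₀ − (0.0670/(2A)) t.
√h = √5.38 − 0.0670·317/(2·7.27) = 2.3195 − 1.4607 = 0.85875.
h = 0.85875² = 0.73746 m.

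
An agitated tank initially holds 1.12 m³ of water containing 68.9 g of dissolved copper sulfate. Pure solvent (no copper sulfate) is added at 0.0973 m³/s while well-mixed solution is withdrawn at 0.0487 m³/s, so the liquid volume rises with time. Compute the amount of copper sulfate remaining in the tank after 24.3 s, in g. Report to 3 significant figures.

Total volume: dV/dt = Q_in − Q_out = 0.048600 m³/s, so V(t) = 1.12 + 0.048600 t and V(24.3) = 2.3010 m³.
No copper sulfate enters, so dm/dt = −Q_out · (m/V).
dm/m = −Q_out dt/(V₀ + 0.048600 t); integrating gives ln(m/m₀) = −(Q_out/(Q_in−Q_out)) ln(V/V₀).
m = m₀ (V₀/V)^(Q_out/(Q_in−Q_out)) = 68.9 × (1.12/2.3010)^(1.0021) = 33.487 g.

33.5 g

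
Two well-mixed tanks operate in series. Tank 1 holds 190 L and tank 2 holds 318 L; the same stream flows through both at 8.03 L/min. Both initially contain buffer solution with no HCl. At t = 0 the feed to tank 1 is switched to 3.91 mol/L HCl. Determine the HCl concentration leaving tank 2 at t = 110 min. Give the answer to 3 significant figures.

Species balance on tank i: dCᵢ/dt = (Cᵢ₋₁ − Cᵢ)/τᵢ with τᵢ = Vᵢ/Q.
τ₁ = 190/8.03 = 23.661 min; τ₂ = 318/8.03 = 39.601 min.
Solving the cascade with C₁(0)=C₂(0)=0 gives C₂(t) = C_in[1 − (τ₁ e^(−t/τ₁) − τ₂ e^(−t/τ₂))/(τ₁ − τ₂)].
At t = 110: e^(−t/τ₁) = 0.0095717, e^(−t/τ₂) = 0.062183.
C₂ = 3.91·[1 − (23.661·0.0095717 − 39.601·0.062183)/(-15.940)] = 3.91·0.85972 = 3.3615 mol/L.

3.36 mol/L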